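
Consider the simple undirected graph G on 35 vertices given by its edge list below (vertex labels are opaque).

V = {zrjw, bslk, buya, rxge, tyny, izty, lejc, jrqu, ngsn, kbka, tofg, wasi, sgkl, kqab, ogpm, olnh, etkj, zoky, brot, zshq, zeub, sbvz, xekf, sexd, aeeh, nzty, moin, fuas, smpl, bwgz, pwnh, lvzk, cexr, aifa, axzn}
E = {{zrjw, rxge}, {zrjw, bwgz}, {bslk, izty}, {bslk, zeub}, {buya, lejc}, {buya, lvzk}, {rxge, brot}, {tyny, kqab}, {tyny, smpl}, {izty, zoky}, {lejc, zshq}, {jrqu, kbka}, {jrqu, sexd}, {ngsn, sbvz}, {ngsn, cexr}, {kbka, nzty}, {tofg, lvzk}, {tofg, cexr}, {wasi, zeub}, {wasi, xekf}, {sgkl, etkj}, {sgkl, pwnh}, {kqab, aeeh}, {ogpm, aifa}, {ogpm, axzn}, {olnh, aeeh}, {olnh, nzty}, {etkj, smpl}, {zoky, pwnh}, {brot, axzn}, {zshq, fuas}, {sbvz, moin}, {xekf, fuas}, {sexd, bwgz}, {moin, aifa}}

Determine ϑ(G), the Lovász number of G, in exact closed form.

Vertex wasi has 2 neighbors: zeub, xekf.
deg(brot) = 2; N(brot) = {rxge, axzn}.
deg(zoky) = 2; N(zoky) = {izty, pwnh}.
deg(ngsn) = 2; N(ngsn) = {sbvz, cexr}.
2-regular, N=35; connected 2-regular on 35 ⇒ C_{35}.
spec(A) ≈ [2.0, 1.967859, 1.87247, 1.716898, 1.506143, 1.24698, 0.947737, 0.618034, 0.268467, -0.08973, -0.445042, -0.78605, -1.101794, -1.382125, -1.618034, -1.801938, -1.927926, -1.991949] (distinct, 6 d.p.).
Lovász: ϑ = −35(-2*cos(pi/35))/(2+-(-1)*2*cos(pi/35)) = 35*cos(pi/35)/(cos(pi/35) + 1).
≈ 17.46470403 (to 8 d.p.).
Sandwich: α(G)=17 ≤ ϑ(G)=35*cos(pi/35)/(cos(pi/35) + 1) ≤ χ(Ḡ)=18 (both strict).

35*cos(pi/35)/(cos(pi/35) + 1)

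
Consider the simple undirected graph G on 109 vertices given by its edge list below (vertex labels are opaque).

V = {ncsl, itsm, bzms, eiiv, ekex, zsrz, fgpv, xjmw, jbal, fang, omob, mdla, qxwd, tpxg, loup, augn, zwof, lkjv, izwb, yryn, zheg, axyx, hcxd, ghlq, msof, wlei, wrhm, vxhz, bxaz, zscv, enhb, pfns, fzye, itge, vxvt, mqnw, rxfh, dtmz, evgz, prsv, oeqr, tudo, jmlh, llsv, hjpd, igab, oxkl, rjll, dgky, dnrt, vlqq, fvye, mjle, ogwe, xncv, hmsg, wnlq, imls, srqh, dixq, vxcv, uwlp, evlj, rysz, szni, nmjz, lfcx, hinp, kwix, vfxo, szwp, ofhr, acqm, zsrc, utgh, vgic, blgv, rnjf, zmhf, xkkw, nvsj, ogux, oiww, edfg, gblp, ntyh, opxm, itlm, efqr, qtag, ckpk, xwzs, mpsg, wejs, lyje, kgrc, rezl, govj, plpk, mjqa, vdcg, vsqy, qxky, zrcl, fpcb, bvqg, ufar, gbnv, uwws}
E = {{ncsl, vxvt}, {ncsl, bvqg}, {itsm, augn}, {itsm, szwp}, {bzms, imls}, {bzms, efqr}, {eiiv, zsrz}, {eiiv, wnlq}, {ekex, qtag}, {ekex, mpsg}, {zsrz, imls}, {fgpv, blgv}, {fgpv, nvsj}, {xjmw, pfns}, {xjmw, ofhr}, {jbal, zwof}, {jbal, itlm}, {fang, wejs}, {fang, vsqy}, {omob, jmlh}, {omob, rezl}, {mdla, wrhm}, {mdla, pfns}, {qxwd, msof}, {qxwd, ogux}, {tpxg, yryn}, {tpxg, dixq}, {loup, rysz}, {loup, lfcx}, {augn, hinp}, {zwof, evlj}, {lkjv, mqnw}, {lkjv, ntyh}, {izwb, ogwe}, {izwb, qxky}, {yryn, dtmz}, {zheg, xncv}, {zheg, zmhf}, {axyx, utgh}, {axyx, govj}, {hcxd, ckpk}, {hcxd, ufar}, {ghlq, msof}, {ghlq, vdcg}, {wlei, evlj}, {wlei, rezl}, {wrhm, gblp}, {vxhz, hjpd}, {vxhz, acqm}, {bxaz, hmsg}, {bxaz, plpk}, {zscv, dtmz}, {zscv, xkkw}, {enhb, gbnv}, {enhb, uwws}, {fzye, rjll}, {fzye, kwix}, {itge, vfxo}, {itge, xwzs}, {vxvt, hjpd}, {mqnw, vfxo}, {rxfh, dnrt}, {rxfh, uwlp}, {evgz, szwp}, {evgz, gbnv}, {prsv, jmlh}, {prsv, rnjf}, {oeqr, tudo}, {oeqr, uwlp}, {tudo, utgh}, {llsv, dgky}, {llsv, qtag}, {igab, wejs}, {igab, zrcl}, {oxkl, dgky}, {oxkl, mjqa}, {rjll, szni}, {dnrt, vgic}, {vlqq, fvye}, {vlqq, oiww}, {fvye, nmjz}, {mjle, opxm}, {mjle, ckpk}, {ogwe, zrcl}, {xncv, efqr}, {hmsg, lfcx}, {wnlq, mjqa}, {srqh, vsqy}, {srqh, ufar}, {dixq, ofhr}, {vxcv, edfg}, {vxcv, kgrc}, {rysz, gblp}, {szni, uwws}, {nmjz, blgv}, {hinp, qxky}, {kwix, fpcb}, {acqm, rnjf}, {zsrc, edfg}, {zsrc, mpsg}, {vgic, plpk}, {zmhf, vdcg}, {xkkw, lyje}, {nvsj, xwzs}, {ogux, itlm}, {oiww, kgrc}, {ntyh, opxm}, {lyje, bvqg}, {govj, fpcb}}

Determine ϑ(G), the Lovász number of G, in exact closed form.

Vertex ghlq has 2 neighbors: msof, vdcg.
N(lkjv) = {mqnw, ntyh}, |N(lkjv)| = 2.
Vertex loup has 2 neighbors: rysz, lfcx.
deg(zsrz) = 2; N(zsrz) = {eiiv, imls}.
Every vertex has degree 2 (N=109); the odd cycle C_{109}.
A has 55 distinct eigenvalues ≈ [2.0, 1.99668, 1.98672, 1.97017, 1.94707, 1.9175, 1.88157, 1.83938, 1.79108, 1.73683, 1.67682, 1.61123, 1.54029, 1.46424, 1.38332, 1.2978, 1.20797, 1.11413, 1.01659, 0.91568, 0.81172, 0.70506, 0.59606, 0.48509, 0.3725, 0.25867, 0.14399, 0.02882, -0.08644, -0.20141, -0.31572, -0.42897, -0.5408, -0.65083, -0.7587, -0.86406, -0.96654, -1.06581, -1.16154, -1.25341, -1.34111, -1.42437, -1.50289, -1.57642, -1.64471, -1.70754, -1.76469, -1.81598, -1.86125, -1.90032, -1.93309, -1.95943, -1.97927, -1.99253, -1.99917].
Lovász (edge-transitive): ϑ = −109·(-2*cos(pi/109))/((2)−(-2*cos(pi/109))) = 109*cos(pi/109)/(cos(pi/109) + 1).
≈ 54.48868 (to 5 d.p.).
54 ≤ 109*cos(pi/109)/(cos(pi/109) + 1) ≤ 55: both strict.

109*cos(pi/109)/(cos(pi/109) + 1)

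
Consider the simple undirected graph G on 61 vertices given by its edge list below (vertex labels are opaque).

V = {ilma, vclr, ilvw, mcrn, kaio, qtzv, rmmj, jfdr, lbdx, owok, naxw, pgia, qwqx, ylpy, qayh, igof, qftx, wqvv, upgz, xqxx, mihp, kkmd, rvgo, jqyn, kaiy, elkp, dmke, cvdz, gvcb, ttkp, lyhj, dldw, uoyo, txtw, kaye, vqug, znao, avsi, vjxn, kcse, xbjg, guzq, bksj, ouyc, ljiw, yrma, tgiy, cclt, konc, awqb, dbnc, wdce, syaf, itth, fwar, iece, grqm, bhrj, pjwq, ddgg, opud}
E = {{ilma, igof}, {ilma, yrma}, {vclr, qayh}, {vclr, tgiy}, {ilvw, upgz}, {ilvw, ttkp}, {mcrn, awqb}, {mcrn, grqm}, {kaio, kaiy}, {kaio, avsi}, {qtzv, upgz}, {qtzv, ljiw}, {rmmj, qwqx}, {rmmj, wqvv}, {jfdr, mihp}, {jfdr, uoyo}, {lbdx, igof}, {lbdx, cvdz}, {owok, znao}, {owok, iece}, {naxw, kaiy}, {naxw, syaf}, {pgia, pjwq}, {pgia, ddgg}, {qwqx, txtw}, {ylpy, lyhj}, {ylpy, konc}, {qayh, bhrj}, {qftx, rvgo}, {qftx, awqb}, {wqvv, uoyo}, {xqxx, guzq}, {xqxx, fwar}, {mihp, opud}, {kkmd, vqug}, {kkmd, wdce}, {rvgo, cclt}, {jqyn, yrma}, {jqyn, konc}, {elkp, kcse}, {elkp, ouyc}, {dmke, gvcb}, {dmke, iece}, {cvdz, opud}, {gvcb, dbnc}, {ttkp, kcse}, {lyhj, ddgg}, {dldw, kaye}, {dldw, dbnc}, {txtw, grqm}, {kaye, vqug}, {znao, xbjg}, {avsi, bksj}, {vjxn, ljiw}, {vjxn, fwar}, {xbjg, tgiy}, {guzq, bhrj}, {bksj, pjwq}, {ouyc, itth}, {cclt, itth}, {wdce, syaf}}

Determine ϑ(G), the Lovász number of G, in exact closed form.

deg(iece) = 2; N(iece) = {owok, dmke}.
Vertex znao has 2 neighbors: owok, xbjg.
Vertex rvgo has 2 neighbors: qftx, cclt.
deg(jfdr) = 2; N(jfdr) = {mihp, uoyo}.
2-regular, N=61; connected 2-regular on 61 ⇒ C_{61}.
spec(A) ≈ [2.0, 1.9894, 1.95771, 1.90527, 1.83263, 1.74057, 1.63006, 1.50226, 1.35855, 1.20043, 1.02959, 0.84783, 0.65708, 0.45938, 0.2568, 0.0515, -0.15435, -0.35856, -0.55897, -0.75346, -0.93995, -1.11649, -1.28119, -1.4323, -1.56824, -1.68755, -1.78897, -1.87143, -1.93406, -1.97618, -1.99735] (distinct, 5 d.p.).
ϑ = −N·λ_min/(λ_max−λ_min) = −61·(-2*cos(pi/61))/(2−(-2*cos(pi/61))) = 61*cos(pi/61)/(cos(pi/61) + 1).
ϑ(G) ≈ 30.479766457.
30 ≤ 61*cos(pi/61)/(cos(pi/61) + 1) ≤ 31: both strict.

61*cos(pi/61)/(cos(pi/61) + 1)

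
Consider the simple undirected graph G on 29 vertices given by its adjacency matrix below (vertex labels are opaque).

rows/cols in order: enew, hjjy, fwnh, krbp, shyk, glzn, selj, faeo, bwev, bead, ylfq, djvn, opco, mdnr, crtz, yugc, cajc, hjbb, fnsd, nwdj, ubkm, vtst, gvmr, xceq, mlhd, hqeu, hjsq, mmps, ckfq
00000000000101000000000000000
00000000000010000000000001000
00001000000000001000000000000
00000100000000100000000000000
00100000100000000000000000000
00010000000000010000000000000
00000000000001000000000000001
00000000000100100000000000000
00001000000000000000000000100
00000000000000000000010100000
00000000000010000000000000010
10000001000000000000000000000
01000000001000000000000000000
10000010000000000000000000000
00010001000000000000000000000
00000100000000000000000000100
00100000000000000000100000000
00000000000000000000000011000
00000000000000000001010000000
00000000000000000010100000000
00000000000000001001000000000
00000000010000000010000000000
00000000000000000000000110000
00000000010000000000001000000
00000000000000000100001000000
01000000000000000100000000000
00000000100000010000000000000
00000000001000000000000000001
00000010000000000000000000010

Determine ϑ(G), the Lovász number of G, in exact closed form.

Vertex enew has 2 neighbors: djvn, mdnr.
N(mlhd) = {hjbb, gvmr}, |N(mlhd)| = 2.
Vertex fwnh has 2 neighbors: shyk, cajc.
N(cajc) = {fwnh, ubkm}, |N(cajc)| = 2.
29-vertex 2-regular graph: this is C_{29}, the 29-cycle.
A has 15 distinct eigenvalues ≈ [2.0, 1.9532, 1.8152, 1.5922, 1.2948, 0.9368, 0.5351, 0.1083, -0.3236, -0.7403, -1.1224, -1.452, -1.7137, -1.8953, -1.9883].
Lovász: ϑ = −29(-2*cos(pi/29))/(2+-(-1)*2*cos(pi/29)) = 29*cos(pi/29)/(cos(pi/29) + 1).
ϑ(G) ≈ 14.45738.
14 ≤ 29*cos(pi/29)/(cos(pi/29) + 1) ≤ 15: both strict.

29*cos(pi/29)/(cos(pi/29) + 1)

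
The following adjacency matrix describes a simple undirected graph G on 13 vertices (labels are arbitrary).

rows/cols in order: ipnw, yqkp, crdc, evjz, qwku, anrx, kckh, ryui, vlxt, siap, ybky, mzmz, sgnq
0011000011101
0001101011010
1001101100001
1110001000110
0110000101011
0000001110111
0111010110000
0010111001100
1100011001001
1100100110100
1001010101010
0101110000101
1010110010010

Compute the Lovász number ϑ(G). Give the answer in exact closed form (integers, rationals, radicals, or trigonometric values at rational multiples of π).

Vertex vlxt has 6 neighbors: ipnw, yqkp, anrx, kckh, siap, sgnq.
deg(sgnq) = 6; N(sgnq) = {ipnw, crdc, qwku, anrx, vlxt, mzmz}.
N(siap) = {ipnw, yqkp, qwku, ryui, vlxt, ybky}, |N(siap)| = 6.
deg(ybky) = 6; N(ybky) = {ipnw, evjz, anrx, ryui, siap, mzmz}.
deg(v) = 6 for all v (|V|=13); Paley(13): SR with (k,λ,μ)=(6,2,3).
The 3 distinct eigenvalues: [6.0, 1.30278, -2.30278].
With N=13: ϑ(G) = 13·(-(-sqrt(13)/2 - 1/2))/(6−(-sqrt(13)/2 - 1/2)) = sqrt(13).
Numerically 3.60555128.

sqrt(13)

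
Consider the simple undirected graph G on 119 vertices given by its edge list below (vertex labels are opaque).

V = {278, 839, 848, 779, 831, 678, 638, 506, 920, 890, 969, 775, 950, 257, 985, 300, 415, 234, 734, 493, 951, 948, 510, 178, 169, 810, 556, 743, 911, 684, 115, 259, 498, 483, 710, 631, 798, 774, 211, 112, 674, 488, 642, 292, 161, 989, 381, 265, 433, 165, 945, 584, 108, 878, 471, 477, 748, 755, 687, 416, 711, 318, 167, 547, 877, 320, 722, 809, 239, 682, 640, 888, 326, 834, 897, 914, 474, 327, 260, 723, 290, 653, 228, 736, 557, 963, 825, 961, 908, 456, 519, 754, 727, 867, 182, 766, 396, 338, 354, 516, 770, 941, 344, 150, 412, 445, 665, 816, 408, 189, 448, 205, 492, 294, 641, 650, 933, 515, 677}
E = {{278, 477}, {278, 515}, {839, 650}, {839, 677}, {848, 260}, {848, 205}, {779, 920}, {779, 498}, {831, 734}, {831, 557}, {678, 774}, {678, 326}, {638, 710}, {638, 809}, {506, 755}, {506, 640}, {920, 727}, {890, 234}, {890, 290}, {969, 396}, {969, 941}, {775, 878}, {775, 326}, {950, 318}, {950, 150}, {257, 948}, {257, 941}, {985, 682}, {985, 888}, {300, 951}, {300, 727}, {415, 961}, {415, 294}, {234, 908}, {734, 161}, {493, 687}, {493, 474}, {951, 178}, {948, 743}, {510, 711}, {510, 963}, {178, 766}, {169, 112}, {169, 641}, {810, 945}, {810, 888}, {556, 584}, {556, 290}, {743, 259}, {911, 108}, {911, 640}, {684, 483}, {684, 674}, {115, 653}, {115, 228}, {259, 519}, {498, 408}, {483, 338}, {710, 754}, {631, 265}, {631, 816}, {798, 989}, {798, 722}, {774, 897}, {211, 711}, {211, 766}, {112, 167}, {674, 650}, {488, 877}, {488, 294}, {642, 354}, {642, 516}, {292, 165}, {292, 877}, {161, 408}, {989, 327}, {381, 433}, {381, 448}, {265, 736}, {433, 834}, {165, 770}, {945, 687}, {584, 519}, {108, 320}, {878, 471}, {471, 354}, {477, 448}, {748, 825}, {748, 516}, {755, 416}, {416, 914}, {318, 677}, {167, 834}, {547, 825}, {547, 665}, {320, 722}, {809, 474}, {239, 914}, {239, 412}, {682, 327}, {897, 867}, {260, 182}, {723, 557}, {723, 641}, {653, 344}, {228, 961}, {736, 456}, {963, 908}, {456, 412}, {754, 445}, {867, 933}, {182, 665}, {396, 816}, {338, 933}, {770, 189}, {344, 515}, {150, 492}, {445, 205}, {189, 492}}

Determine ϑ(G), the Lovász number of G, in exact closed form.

deg(911) = 2; N(911) = {108, 640}.
deg(908) = 2; N(908) = {234, 963}.
N(165) = {292, 770}, |N(165)| = 2.
N(948) = {257, 743}, |N(948)| = 2.
G on 119 vertices is 2-regular; this is C_{119}, the 119-cycle.
A has 60 distinct eigenvalues ≈ [2.0, 1.9972, 1.9889, 1.975, 1.9556, 1.9307, 1.9005, 1.8649, 1.8242, 1.7784, 1.7276, 1.672, 1.6118, 1.5471, 1.478, 1.4048, 1.3278, 1.247, 1.1627, 1.0752, 0.9847, 0.8915, 0.7957, 0.6978, 0.5979, 0.4964, 0.3934, 0.2894, 0.1845, 0.0792, -0.0264, -0.1319, -0.237, -0.3415, -0.445, -0.5473, -0.6481, -0.747, -0.8439, -0.9384, -1.0303, -1.1194, -1.2053, -1.2878, -1.3668, -1.4419, -1.5131, -1.58, -1.6425, -1.7004, -1.7536, -1.8019, -1.8452, -1.8834, -1.9163, -1.9438, -1.9659, -1.9826, -1.9937, -1.9993].
ϑ = −N·λ_min/(λ_max−λ_min) = −119·(-2*cos(pi/119))/(2−(-2*cos(pi/119))) = 119*cos(pi/119)/(cos(pi/119) + 1).
ϑ(G) ≈ 59.48963.
Sandwich: α(G)=59 ≤ ϑ(G)=119*cos(pi/119)/(cos(pi/119) + 1) ≤ χ(Ḡ)=60 (both strict).

119*cos(pi/119)/(cos(pi/119) + 1)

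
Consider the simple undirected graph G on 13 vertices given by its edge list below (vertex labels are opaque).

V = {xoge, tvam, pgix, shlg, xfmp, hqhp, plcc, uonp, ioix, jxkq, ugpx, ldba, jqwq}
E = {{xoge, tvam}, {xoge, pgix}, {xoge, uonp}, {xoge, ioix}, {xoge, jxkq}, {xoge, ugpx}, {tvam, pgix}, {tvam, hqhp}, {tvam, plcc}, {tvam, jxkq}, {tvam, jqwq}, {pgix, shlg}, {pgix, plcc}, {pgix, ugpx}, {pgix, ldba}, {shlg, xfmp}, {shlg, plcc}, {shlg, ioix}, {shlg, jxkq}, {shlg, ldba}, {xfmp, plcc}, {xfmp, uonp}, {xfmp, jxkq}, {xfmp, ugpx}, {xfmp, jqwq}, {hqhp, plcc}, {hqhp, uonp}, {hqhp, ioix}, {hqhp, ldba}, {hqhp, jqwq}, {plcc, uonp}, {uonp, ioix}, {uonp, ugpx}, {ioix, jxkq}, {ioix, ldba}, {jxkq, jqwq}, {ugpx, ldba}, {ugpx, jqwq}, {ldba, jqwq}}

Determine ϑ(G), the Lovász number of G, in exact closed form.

sqrt(13)

N(xoge) = {tvam, pgix, uonp, ioix, jxkq, ugpx}, |N(xoge)| = 6.
N(uonp) = {xoge, xfmp, hqhp, plcc, ioix, ugpx}, |N(uonp)| = 6.
N(hqhp) = {tvam, plcc, uonp, ioix, ldba, jqwq}, |N(hqhp)| = 6.
Vertex ldba has 6 neighbors: pgix, shlg, hqhp, ioix, ugpx, jqwq.
deg(v) = 6 for all v (|V|=13); strongly regular (13,6,2,3).
Distinct eigenvalues (to 3 d.p.): [6.0, 1.303, -2.303].
λ_max=6, λ_min=-sqrt(13)/2 - 1/2; ϑ = −13·λ_min/(λ_max−λ_min) = sqrt(13).
ϑ(G) ≈ 3.60555.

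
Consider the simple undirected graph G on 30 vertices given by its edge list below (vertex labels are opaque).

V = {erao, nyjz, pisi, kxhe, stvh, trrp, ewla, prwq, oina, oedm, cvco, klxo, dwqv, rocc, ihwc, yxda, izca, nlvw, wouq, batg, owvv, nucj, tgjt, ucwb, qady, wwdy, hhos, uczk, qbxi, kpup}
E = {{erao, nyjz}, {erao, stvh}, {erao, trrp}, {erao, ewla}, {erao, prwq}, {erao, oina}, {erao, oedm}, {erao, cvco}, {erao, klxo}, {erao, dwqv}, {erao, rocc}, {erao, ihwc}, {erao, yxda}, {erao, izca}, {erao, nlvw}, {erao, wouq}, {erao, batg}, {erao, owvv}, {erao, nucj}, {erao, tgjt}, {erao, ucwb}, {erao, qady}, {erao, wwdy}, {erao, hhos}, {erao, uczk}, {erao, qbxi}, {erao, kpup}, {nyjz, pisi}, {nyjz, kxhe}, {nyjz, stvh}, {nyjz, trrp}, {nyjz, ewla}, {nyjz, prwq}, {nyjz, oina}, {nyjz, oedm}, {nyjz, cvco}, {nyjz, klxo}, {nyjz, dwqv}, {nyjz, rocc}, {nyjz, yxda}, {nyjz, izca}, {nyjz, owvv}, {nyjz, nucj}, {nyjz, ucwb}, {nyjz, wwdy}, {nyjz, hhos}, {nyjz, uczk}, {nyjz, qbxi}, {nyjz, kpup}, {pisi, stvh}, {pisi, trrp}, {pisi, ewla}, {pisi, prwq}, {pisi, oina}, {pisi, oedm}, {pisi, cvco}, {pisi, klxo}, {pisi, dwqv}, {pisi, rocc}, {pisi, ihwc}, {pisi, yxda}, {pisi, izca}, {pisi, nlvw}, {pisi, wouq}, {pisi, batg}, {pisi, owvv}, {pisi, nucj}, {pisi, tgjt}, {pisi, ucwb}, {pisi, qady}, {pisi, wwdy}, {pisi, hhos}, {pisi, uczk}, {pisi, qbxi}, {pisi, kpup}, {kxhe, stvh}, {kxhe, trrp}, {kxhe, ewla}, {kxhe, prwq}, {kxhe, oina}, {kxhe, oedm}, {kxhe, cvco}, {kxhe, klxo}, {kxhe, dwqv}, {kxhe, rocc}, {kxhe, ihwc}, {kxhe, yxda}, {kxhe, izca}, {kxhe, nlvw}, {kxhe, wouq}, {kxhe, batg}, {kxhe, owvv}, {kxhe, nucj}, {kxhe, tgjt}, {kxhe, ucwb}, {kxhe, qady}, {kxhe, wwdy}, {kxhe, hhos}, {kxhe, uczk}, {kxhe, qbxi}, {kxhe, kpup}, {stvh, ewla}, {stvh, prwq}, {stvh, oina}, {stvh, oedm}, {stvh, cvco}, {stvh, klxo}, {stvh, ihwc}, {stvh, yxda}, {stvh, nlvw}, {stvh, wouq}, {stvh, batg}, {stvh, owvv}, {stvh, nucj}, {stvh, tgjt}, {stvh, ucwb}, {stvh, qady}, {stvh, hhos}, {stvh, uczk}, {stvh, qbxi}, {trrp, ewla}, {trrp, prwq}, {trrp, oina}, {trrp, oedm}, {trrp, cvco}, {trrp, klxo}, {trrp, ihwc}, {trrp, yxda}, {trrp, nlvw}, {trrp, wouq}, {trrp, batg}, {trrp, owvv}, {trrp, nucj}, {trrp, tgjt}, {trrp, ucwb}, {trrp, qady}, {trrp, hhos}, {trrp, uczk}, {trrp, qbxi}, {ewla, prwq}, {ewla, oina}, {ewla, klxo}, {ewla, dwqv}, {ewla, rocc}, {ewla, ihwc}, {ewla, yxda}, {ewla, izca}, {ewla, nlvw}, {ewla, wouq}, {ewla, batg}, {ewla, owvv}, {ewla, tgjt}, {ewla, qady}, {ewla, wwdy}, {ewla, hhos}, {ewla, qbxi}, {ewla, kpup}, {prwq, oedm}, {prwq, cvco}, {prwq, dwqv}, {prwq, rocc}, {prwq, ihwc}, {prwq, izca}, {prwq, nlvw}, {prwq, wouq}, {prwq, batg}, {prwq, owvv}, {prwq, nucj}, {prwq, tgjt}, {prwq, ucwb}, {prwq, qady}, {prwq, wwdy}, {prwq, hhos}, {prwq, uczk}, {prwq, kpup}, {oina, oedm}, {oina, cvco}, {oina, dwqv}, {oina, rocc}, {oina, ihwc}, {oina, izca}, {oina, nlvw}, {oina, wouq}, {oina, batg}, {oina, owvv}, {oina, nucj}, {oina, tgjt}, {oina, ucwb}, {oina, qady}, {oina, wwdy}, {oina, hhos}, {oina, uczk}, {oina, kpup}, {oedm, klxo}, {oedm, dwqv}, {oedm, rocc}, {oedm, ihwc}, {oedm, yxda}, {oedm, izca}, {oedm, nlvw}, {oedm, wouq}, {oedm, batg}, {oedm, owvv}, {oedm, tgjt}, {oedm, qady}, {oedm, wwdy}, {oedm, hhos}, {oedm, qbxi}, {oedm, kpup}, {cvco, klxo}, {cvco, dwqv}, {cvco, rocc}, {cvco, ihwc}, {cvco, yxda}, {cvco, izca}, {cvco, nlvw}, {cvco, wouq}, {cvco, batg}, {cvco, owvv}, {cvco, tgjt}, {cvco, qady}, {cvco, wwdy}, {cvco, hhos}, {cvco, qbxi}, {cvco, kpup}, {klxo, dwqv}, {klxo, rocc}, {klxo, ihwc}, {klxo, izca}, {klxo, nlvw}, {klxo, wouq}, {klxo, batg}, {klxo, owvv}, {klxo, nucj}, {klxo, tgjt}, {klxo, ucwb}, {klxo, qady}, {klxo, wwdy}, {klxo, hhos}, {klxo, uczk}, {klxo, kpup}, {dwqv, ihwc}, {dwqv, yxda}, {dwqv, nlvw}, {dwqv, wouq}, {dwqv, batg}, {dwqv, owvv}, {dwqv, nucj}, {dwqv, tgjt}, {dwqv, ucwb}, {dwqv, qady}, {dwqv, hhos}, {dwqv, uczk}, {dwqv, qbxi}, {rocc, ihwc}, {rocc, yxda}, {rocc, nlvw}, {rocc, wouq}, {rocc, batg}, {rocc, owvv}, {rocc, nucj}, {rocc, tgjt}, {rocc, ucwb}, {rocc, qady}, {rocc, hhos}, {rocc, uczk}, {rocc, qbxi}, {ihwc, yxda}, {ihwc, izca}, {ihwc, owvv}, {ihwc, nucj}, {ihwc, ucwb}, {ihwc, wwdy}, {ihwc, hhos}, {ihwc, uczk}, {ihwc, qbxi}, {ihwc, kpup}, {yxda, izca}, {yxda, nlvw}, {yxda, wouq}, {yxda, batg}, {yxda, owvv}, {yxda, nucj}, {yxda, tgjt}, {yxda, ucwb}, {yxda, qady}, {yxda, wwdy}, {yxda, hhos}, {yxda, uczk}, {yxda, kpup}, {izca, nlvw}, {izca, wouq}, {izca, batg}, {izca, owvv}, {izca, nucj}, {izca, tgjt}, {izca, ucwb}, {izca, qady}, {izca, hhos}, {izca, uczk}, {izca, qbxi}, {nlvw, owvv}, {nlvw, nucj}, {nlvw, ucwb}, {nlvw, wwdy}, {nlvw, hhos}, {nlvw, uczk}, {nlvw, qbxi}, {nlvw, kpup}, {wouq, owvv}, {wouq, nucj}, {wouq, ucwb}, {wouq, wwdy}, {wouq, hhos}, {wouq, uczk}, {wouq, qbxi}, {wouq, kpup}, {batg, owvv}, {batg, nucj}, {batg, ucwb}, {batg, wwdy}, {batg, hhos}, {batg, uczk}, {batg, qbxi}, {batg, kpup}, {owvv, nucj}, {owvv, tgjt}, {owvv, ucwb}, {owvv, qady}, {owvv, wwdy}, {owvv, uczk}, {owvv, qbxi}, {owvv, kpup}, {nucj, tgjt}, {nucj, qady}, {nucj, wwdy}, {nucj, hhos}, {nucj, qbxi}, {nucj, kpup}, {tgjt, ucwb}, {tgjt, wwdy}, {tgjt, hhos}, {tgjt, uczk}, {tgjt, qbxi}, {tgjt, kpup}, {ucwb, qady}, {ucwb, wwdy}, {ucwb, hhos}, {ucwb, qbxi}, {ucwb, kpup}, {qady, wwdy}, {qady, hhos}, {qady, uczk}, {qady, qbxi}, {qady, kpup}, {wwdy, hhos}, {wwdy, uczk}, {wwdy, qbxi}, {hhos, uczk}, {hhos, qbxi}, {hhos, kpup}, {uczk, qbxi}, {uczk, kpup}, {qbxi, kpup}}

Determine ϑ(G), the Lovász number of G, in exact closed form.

7

Vertex dwqv has 23 neighbors: erao, nyjz, pisi, kxhe, ewla, prwq, oina, oedm, cvco, klxo, ihwc, yxda, nlvw, wouq, batg, owvv, nucj, tgjt, ucwb, qady, hhos, uczk, qbxi.
deg(qbxi) = 25; N(qbxi) = {erao, nyjz, pisi, kxhe, stvh, trrp, ewla, oedm, cvco, dwqv, rocc, ihwc, izca, nlvw, wouq, batg, owvv, nucj, tgjt, ucwb, qady, wwdy, hhos, uczk, kpup}.
deg(nucj) = 24; N(nucj) = {erao, nyjz, pisi, kxhe, stvh, trrp, prwq, oina, klxo, dwqv, rocc, ihwc, yxda, izca, nlvw, wouq, batg, owvv, tgjt, qady, wwdy, hhos, qbxi, kpup}.
Vertex kxhe has 27 neighbors: nyjz, stvh, trrp, ewla, prwq, oina, oedm, cvco, klxo, dwqv, rocc, ihwc, yxda, izca, nlvw, wouq, batg, owvv, nucj, tgjt, ucwb, qady, wwdy, hhos, uczk, qbxi, kpup.
Complete multipartite on [7, 7, 6, 5, 3, 2]: sandwich collapses at ϑ=7.
Numerically 7.000000000.
Lovász sandwich 7 ≤ 7 ≤ 7: collapsed.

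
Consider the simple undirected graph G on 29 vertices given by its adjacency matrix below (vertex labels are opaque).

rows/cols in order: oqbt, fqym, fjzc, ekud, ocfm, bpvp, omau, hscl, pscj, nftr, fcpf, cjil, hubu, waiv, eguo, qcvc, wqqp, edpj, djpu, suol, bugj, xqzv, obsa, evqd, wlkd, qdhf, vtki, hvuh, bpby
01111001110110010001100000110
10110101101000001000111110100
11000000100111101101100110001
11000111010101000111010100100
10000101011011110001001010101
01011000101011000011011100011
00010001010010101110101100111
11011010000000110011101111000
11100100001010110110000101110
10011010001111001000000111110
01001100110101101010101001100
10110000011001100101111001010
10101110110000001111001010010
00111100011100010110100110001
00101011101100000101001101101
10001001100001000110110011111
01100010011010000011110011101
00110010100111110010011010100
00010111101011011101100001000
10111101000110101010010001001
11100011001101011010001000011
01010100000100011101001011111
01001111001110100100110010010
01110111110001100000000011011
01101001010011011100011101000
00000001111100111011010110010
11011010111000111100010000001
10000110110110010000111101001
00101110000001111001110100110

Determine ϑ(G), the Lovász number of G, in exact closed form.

sqrt(29)

N(fcpf) = {fqym, ocfm, bpvp, pscj, nftr, cjil, waiv, eguo, wqqp, djpu, bugj, obsa, qdhf, vtki}, |N(fcpf)| = 14.
deg(cjil) = 14; N(cjil) = {oqbt, fjzc, ekud, nftr, fcpf, waiv, eguo, edpj, suol, bugj, xqzv, obsa, qdhf, hvuh}.
deg(bpvp) = 14; N(bpvp) = {fqym, ekud, ocfm, pscj, fcpf, hubu, waiv, djpu, suol, xqzv, obsa, evqd, hvuh, bpby}.
N(hubu) = {oqbt, fjzc, ocfm, bpvp, omau, pscj, nftr, wqqp, edpj, djpu, suol, obsa, wlkd, hvuh}, |N(hubu)| = 14.
G on 29 vertices is 14-regular; strongly regular (29,14,6,7).
Distinct eigenvalues (to 3 d.p.): [14.0, 2.193, -3.193].
ϑ = −N·λ_min/(λ_max−λ_min) = −29·(-sqrt(29)/2 - 1/2)/(14−(-sqrt(29)/2 - 1/2)) = sqrt(29).
ϑ(G) ≈ 5.38516.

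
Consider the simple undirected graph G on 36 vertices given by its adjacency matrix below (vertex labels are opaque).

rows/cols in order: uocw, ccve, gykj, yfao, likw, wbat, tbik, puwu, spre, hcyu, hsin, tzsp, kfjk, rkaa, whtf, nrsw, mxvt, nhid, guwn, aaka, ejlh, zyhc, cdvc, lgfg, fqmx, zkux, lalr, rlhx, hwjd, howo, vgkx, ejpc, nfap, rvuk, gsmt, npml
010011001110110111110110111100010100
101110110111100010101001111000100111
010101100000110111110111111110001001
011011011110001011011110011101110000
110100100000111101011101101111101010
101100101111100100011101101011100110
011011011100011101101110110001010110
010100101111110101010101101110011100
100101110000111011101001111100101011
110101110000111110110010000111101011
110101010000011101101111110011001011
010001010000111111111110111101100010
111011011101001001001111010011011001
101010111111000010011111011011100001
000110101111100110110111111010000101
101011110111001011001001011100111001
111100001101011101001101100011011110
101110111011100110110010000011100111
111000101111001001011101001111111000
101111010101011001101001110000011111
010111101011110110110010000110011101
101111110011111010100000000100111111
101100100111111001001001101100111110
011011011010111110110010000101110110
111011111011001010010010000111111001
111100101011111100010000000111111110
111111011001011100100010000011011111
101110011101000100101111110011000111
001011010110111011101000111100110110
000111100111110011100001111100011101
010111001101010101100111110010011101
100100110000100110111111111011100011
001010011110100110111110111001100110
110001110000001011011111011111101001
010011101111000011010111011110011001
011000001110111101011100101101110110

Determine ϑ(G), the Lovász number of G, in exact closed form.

8

deg(rkaa) = 21; N(rkaa) = {uocw, gykj, likw, tbik, puwu, spre, hcyu, hsin, tzsp, mxvt, aaka, ejlh, zyhc, cdvc, lgfg, zkux, lalr, hwjd, howo, vgkx, npml}.
N(ejpc) = {uocw, yfao, tbik, puwu, kfjk, nrsw, mxvt, guwn, aaka, ejlh, zyhc, cdvc, lgfg, fqmx, zkux, lalr, hwjd, howo, vgkx, gsmt, npml}, |N(ejpc)| = 21.
deg(vgkx) = 21; N(vgkx) = {ccve, yfao, likw, wbat, spre, hcyu, tzsp, rkaa, nrsw, nhid, guwn, zyhc, cdvc, lgfg, fqmx, zkux, hwjd, ejpc, nfap, rvuk, npml}.
N(mxvt) = {uocw, ccve, gykj, yfao, spre, hcyu, tzsp, rkaa, whtf, nrsw, nhid, ejlh, zyhc, lgfg, fqmx, hwjd, howo, ejpc, nfap, rvuk, gsmt}, |N(mxvt)| = 21.
Regular of degree 21 on 36 vertices: Kneser-type, 2-subsets of [9].
Distinct eigenvalues (to 3 d.p.): [21.0, 1.0, -6.0].
Lovász: ϑ = −36(-6)/(21+-1*(-6)) = 8.
≈ 8.00000 (to 5 d.p.).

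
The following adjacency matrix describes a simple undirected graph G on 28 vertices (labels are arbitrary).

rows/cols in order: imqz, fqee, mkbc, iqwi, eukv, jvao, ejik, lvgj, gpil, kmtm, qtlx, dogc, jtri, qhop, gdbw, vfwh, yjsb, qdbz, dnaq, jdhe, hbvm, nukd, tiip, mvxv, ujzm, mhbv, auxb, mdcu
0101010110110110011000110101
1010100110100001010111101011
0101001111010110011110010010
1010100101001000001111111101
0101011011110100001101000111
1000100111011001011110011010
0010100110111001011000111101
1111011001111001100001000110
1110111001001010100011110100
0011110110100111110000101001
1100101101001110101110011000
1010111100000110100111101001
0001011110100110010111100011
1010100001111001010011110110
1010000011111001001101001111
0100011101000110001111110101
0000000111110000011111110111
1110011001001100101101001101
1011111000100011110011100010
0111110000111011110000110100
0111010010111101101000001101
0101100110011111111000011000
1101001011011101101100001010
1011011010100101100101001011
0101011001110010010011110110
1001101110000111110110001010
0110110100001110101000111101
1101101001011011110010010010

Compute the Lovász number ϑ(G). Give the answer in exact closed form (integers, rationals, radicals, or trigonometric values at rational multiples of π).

7

Vertex tiip has 15 neighbors: imqz, fqee, iqwi, ejik, gpil, kmtm, dogc, jtri, qhop, vfwh, yjsb, dnaq, jdhe, ujzm, auxb.
Vertex hbvm has 15 neighbors: fqee, mkbc, iqwi, jvao, gpil, qtlx, dogc, jtri, qhop, vfwh, yjsb, dnaq, ujzm, mhbv, mdcu.
deg(ujzm) = 15; N(ujzm) = {fqee, iqwi, jvao, ejik, kmtm, qtlx, dogc, gdbw, qdbz, hbvm, nukd, tiip, mvxv, mhbv, auxb}.
deg(jtri) = 15; N(jtri) = {iqwi, jvao, ejik, lvgj, gpil, qtlx, qhop, gdbw, qdbz, jdhe, hbvm, nukd, tiip, auxb, mdcu}.
G on 28 vertices is 15-regular; Kneser-type, 2-subsets of [8].
spec(A) ≈ [15.0, 1.0, -5.0] (distinct, 3 d.p.).
ϑ = −N·λ_min/(λ_max−λ_min) = −28·(-5)/(15−(-5)) = 7.
ϑ(G) ≈ 7.00000000.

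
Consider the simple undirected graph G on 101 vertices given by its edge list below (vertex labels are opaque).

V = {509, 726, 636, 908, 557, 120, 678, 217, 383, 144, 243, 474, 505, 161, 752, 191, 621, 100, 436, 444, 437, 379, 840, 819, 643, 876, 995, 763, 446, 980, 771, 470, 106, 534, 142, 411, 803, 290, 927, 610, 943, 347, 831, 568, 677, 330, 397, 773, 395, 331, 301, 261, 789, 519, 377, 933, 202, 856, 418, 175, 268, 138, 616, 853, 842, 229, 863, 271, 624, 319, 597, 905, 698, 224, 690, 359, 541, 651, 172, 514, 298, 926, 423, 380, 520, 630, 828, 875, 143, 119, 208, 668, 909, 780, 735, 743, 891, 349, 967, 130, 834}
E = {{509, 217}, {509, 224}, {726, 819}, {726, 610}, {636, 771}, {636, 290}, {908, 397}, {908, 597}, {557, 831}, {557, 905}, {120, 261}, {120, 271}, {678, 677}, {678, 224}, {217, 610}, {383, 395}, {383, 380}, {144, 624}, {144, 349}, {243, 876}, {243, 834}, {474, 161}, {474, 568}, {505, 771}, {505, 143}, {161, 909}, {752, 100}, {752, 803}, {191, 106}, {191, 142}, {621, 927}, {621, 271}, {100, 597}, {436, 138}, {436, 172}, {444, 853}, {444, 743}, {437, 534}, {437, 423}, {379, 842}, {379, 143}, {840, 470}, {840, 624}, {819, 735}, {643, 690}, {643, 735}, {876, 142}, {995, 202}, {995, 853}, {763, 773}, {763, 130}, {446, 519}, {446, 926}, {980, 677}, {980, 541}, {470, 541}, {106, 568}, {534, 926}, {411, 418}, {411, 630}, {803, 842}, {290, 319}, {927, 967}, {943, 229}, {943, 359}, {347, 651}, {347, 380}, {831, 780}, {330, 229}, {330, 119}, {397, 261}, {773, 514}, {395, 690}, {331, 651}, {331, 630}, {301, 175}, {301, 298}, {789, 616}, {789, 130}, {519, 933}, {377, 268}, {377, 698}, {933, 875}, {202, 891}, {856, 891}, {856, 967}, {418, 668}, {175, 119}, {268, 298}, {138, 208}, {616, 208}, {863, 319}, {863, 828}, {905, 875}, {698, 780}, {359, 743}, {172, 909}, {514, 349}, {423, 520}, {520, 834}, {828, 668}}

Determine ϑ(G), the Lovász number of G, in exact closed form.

N(541) = {980, 470}, |N(541)| = 2.
N(474) = {161, 568}, |N(474)| = 2.
deg(780) = 2; N(780) = {831, 698}.
deg(217) = 2; N(217) = {509, 610}.
2-regular, N=101; this is C_{101}, the 101-cycle.
Distinct eigenvalues (to 6 d.p.): [2.0, 1.996131, 1.98454, 1.96527, 1.938398, 1.904026, 1.862288, 1.813345, 1.757387, 1.694629, 1.625316, 1.549714, 1.468117, 1.38084, 1.288221, 1.190618, 1.088408, 0.981988, 0.871769, 0.758177, 0.641652, 0.522644, 0.401614, 0.279031, 0.155368, 0.031104, -0.093281, -0.217304, -0.340487, -0.462353, -0.582429, -0.700253, -0.815367, -0.927327, -1.035699, -1.140065, -1.240019, -1.335176, -1.425168, -1.509646, -1.588283, -1.660776, -1.726843, -1.78623, -1.838706, -1.884069, -1.922142, -1.952779, -1.975861, -1.991299, -1.999033].
−101·(-2*cos(pi/101)) / ((2)−(-2*cos(pi/101))) = 101*cos(pi/101)/(cos(pi/101) + 1) = ϑ(G).
= 50.48778317… (decimal).
α=50, χ(Ḡ)=51; ϑ=101*cos(pi/101)/(cos(pi/101) + 1) lies between (both strict).

101*cos(pi/101)/(cos(pi/101) + 1)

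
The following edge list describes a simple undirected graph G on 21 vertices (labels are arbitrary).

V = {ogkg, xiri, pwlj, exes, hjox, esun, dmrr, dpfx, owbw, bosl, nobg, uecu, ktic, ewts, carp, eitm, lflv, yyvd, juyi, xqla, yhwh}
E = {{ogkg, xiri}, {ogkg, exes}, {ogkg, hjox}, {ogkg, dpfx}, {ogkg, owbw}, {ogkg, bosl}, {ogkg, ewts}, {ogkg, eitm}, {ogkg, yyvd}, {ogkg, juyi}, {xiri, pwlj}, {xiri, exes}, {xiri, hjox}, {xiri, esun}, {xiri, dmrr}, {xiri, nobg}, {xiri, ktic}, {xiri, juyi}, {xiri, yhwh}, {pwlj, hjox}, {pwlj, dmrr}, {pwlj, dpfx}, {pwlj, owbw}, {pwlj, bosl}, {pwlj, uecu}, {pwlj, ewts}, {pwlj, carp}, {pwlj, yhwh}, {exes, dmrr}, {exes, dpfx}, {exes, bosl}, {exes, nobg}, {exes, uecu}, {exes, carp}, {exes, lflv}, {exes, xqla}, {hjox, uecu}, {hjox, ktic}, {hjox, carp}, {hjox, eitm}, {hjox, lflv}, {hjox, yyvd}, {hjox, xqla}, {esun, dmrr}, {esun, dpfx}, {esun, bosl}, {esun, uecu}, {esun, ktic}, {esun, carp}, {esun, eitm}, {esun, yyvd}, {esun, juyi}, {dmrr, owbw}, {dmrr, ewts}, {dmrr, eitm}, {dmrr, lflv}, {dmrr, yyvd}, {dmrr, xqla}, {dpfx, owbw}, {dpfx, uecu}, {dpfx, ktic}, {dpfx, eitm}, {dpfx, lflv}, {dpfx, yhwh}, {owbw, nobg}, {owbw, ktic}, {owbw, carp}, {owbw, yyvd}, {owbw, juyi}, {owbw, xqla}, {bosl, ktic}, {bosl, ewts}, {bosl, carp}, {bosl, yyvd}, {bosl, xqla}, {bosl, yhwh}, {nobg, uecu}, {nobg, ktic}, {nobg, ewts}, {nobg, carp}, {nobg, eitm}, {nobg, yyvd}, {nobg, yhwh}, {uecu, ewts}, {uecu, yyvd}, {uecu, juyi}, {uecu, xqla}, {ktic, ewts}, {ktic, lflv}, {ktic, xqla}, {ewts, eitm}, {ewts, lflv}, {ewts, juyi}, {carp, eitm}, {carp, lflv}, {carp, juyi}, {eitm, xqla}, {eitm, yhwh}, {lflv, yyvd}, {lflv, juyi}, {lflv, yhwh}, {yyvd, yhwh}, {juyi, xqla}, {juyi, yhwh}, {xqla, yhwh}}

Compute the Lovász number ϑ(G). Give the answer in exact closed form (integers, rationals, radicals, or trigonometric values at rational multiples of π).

6

deg(uecu) = 10; N(uecu) = {pwlj, exes, hjox, esun, dpfx, nobg, ewts, yyvd, juyi, xqla}.
Vertex yyvd has 10 neighbors: ogkg, hjox, esun, dmrr, owbw, bosl, nobg, uecu, lflv, yhwh.
deg(xiri) = 10; N(xiri) = {ogkg, pwlj, exes, hjox, esun, dmrr, nobg, ktic, juyi, yhwh}.
deg(bosl) = 10; N(bosl) = {ogkg, pwlj, exes, esun, ktic, ewts, carp, yyvd, xqla, yhwh}.
Regular of degree 10 on 21 vertices: Kneser K(7,2) on C(7,2)=21 vertices.
A has 3 distinct eigenvalues ≈ [10.0, 1.0, -4.0].
With N=21: ϑ(G) = 21·(-1*(-4))/(10−(-4)) = 6.
Numerically 6.0000000.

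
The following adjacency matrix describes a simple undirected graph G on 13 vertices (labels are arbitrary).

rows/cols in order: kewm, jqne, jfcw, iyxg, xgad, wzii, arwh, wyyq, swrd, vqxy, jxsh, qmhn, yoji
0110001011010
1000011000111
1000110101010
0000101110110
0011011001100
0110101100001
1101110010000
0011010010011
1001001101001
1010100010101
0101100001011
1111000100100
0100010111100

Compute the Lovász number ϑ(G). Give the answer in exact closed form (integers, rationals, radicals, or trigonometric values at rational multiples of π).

sqrt(13)

deg(jxsh) = 6; N(jxsh) = {jqne, iyxg, xgad, vqxy, qmhn, yoji}.
deg(swrd) = 6; N(swrd) = {kewm, iyxg, arwh, wyyq, vqxy, yoji}.
Vertex xgad has 6 neighbors: jfcw, iyxg, wzii, arwh, vqxy, jxsh.
Vertex qmhn has 6 neighbors: kewm, jqne, jfcw, iyxg, wyyq, jxsh.
13-vertex 6-regular graph: SR(13,6,2,3) — a Paley graph.
Distinct eigenvalues (to 3 d.p.): [6.0, 1.303, -2.303].
λ_max=6, λ_min=-sqrt(13)/2 - 1/2; ϑ = −13·λ_min/(λ_max−λ_min) = sqrt(13).
Numerically 3.6056.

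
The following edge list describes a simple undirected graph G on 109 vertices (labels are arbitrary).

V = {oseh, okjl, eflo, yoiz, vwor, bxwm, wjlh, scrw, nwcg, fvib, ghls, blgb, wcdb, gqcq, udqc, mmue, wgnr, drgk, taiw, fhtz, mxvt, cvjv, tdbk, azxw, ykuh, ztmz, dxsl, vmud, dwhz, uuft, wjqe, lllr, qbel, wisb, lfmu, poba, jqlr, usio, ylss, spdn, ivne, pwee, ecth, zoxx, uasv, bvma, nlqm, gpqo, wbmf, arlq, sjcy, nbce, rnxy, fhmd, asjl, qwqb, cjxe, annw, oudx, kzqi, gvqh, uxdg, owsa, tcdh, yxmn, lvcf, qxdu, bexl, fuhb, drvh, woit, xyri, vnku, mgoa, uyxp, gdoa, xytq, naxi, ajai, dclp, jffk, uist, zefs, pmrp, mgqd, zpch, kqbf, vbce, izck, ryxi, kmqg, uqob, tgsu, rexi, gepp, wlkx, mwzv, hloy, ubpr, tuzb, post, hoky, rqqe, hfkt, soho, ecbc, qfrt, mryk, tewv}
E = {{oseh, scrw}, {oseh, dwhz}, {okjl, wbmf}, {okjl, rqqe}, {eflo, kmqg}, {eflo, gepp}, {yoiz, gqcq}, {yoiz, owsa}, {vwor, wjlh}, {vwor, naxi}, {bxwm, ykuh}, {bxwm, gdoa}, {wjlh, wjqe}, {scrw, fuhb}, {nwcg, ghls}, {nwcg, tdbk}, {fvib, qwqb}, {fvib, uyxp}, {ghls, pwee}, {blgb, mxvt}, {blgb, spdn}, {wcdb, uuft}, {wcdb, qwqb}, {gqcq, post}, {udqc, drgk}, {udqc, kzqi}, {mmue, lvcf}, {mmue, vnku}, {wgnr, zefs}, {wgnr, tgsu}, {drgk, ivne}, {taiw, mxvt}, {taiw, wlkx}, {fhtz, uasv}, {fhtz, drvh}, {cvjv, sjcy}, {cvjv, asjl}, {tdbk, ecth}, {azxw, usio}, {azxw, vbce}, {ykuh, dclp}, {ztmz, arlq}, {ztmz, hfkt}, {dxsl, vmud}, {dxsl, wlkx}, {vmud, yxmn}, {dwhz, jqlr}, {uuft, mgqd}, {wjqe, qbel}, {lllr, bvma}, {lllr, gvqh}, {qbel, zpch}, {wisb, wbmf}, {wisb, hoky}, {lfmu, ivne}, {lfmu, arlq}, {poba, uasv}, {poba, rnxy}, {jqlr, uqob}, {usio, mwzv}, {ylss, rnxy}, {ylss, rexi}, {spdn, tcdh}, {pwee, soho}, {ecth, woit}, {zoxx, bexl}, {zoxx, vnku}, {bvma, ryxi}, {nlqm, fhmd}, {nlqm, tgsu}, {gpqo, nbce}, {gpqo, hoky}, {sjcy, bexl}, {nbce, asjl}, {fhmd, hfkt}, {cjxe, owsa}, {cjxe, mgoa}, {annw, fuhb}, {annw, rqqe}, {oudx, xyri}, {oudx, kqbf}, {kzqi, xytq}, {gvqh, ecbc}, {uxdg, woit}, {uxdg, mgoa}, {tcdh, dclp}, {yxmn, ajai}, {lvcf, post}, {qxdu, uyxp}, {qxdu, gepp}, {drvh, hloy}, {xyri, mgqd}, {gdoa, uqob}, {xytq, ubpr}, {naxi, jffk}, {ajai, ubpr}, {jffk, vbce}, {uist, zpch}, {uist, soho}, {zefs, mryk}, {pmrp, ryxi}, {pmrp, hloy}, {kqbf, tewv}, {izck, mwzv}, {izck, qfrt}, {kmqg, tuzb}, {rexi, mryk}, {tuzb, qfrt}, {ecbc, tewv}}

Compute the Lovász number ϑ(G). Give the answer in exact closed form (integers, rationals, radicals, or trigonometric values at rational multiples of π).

109*cos(pi/109)/(cos(pi/109) + 1)

Vertex ecbc has 2 neighbors: gvqh, tewv.
deg(oudx) = 2; N(oudx) = {xyri, kqbf}.
Vertex udqc has 2 neighbors: drgk, kzqi.
Vertex mgqd has 2 neighbors: uuft, xyri.
deg(v) = 2 for all v (|V|=109); connected 2-regular on 109 ⇒ C_{109}.
A has 55 distinct eigenvalues ≈ [2.0, 1.996678, 1.986723, 1.970169, 1.94707, 1.917503, 1.881566, 1.839379, 1.791082, 1.736834, 1.676818, 1.611231, 1.540291, 1.464235, 1.383315, 1.2978, 1.207973, 1.114134, 1.016594, 0.915677, 0.811718, 0.705062, 0.596064, 0.485087, 0.372497, 0.258671, 0.143985, 0.028821, -0.086439, -0.201412, -0.315715, -0.42897, -0.5408, -0.650834, -0.758705, -0.864056, -0.966537, -1.065807, -1.161536, -1.253407, -1.341115, -1.424367, -1.502888, -1.576416, -1.644707, -1.707535, -1.764691, -1.815985, -1.861246, -1.900324, -1.933089, -1.959433, -1.979268, -1.992528, -1.999169].
With N=109: ϑ(G) = 109·(-(-1)*2*cos(pi/109))/(2−(-2*cos(pi/109))) = 109*cos(pi/109)/(cos(pi/109) + 1).
ϑ(G) ≈ 54.488680079.
α=54, χ(Ḡ)=55; ϑ=109*cos(pi/109)/(cos(pi/109) + 1) lies between (both strict).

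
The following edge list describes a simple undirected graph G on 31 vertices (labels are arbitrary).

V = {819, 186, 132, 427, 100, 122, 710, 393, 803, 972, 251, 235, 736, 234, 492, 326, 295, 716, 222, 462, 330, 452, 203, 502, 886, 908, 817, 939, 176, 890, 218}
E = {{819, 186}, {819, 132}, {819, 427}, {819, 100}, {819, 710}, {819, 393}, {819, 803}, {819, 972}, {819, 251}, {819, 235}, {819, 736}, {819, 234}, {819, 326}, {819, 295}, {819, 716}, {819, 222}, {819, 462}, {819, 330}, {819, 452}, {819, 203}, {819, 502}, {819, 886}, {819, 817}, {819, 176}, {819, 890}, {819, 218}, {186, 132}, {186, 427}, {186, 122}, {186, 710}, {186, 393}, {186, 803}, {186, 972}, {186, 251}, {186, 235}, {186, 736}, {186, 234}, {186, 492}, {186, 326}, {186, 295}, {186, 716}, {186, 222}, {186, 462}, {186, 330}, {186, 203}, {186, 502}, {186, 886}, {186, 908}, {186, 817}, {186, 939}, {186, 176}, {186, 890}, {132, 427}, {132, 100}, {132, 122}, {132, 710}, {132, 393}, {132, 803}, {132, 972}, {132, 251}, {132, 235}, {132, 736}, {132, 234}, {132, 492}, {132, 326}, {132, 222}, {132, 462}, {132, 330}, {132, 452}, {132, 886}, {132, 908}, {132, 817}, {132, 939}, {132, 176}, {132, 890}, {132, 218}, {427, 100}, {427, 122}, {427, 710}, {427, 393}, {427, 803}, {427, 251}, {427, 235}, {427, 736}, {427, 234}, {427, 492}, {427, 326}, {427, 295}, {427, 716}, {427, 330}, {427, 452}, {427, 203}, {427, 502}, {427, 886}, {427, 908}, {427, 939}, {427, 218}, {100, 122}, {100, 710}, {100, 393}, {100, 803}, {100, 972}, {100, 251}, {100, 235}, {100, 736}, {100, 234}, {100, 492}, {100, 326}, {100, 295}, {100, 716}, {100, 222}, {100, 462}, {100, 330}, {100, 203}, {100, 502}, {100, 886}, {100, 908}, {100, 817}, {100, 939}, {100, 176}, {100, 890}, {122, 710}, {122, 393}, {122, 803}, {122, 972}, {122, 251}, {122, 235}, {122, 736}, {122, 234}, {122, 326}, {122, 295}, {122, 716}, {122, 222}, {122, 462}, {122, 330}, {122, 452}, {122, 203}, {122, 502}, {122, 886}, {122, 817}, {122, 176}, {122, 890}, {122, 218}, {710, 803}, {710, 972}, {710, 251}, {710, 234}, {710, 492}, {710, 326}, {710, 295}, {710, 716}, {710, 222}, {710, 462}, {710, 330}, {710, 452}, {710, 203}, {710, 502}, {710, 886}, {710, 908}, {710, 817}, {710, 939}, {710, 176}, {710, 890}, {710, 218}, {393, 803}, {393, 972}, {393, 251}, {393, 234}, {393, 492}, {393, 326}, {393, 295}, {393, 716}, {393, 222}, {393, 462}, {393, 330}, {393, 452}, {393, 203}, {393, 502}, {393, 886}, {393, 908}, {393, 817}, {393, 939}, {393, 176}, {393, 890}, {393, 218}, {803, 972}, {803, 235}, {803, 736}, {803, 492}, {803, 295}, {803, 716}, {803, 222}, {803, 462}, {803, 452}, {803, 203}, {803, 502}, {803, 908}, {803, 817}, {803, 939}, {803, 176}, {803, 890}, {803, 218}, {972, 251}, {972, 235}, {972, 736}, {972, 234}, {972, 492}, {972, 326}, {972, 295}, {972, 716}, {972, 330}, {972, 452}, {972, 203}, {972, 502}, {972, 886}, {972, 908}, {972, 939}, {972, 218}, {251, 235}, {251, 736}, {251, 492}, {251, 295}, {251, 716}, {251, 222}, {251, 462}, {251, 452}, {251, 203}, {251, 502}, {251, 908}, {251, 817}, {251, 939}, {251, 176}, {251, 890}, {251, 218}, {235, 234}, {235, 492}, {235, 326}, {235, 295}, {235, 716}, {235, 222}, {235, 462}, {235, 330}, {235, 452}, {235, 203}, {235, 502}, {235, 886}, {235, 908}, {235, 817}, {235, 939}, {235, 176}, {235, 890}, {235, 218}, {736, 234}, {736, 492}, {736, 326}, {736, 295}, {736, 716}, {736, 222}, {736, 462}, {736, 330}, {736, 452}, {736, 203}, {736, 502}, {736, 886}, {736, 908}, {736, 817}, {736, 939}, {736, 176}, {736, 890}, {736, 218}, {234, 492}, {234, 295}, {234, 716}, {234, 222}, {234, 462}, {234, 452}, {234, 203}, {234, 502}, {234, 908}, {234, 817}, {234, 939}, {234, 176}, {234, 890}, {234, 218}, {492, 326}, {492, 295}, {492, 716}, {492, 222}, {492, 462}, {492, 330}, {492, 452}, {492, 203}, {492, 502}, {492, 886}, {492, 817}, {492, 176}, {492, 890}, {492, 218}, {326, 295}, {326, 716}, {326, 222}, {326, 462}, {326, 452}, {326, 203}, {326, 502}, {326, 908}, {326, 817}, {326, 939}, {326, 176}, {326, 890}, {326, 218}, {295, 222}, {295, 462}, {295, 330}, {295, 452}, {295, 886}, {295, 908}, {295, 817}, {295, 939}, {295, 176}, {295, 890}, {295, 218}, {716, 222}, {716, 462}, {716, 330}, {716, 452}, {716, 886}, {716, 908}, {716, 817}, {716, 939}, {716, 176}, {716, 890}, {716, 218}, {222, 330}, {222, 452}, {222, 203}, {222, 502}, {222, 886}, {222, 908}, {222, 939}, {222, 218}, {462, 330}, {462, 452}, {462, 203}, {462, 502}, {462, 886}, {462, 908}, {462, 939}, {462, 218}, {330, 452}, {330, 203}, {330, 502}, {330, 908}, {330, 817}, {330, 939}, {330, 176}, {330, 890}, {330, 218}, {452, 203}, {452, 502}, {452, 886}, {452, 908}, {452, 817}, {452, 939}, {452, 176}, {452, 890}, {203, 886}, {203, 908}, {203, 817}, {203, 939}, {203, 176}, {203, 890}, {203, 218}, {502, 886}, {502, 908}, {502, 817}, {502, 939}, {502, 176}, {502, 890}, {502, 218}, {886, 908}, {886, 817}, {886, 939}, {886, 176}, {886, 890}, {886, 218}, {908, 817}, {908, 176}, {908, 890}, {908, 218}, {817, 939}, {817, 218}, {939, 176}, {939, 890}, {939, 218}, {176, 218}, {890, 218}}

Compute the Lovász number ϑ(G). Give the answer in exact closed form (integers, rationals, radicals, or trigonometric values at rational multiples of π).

Vertex 122 has 26 neighbors: 186, 132, 427, 100, 710, 393, 803, 972, 251, 235, 736, 234, 326, 295, 716, 222, 462, 330, 452, 203, 502, 886, 817, 176, 890, 218.
Vertex 817 has 24 neighbors: 819, 186, 132, 100, 122, 710, 393, 803, 251, 235, 736, 234, 492, 326, 295, 716, 330, 452, 203, 502, 886, 908, 939, 218.
Vertex 132 has 26 neighbors: 819, 186, 427, 100, 122, 710, 393, 803, 972, 251, 235, 736, 234, 492, 326, 222, 462, 330, 452, 886, 908, 817, 939, 176, 890, 218.
deg(186) = 27; N(186) = {819, 132, 427, 122, 710, 393, 803, 972, 251, 235, 736, 234, 492, 326, 295, 716, 222, 462, 330, 203, 502, 886, 908, 817, 939, 176, 890}.
Complete multipartite on [7, 6, 5, 5, 4, 4]: sandwich collapses at ϑ=7.
≈ 7.00000000 (to 8 d.p.).
α=7, χ(Ḡ)=7; ϑ=7 lies between (collapsed).

7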